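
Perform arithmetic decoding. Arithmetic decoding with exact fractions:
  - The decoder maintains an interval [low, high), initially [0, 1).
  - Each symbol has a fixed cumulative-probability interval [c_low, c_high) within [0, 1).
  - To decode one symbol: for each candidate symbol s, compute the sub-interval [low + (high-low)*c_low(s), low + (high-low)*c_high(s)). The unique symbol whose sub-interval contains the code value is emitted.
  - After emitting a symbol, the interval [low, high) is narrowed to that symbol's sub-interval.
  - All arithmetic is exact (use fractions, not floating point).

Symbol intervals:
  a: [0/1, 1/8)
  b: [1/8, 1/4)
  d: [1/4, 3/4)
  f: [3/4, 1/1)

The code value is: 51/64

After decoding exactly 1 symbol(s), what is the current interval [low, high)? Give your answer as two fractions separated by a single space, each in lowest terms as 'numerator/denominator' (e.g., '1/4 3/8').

Step 1: interval [0/1, 1/1), width = 1/1 - 0/1 = 1/1
  'a': [0/1 + 1/1*0/1, 0/1 + 1/1*1/8) = [0/1, 1/8)
  'b': [0/1 + 1/1*1/8, 0/1 + 1/1*1/4) = [1/8, 1/4)
  'd': [0/1 + 1/1*1/4, 0/1 + 1/1*3/4) = [1/4, 3/4)
  'f': [0/1 + 1/1*3/4, 0/1 + 1/1*1/1) = [3/4, 1/1) <- contains code 51/64
  emit 'f', narrow to [3/4, 1/1)

Answer: 3/4 1/1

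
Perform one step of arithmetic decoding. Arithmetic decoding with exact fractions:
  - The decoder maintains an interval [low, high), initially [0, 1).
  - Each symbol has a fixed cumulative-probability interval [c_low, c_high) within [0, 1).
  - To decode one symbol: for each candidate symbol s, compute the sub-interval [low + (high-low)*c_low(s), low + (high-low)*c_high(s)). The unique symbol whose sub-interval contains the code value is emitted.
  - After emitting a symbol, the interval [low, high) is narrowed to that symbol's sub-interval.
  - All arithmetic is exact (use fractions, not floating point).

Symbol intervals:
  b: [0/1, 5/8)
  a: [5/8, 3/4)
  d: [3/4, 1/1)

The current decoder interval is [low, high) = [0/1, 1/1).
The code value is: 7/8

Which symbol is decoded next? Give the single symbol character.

Interval width = high − low = 1/1 − 0/1 = 1/1
Scaled code = (code − low) / width = (7/8 − 0/1) / 1/1 = 7/8
  b: [0/1, 5/8) 
  a: [5/8, 3/4) 
  d: [3/4, 1/1) ← scaled code falls here ✓

Answer: d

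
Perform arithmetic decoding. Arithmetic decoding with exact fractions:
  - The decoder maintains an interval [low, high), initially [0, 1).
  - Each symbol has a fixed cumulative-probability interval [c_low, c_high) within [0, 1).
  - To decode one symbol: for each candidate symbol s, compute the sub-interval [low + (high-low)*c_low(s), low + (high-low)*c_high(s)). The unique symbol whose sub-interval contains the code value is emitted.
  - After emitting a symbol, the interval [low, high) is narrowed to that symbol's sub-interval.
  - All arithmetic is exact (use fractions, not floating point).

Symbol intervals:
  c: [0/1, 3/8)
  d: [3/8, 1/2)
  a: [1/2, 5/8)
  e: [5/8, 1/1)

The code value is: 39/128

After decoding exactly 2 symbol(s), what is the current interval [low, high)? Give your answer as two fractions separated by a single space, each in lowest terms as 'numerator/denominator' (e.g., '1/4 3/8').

Answer: 15/64 3/8

Derivation:
Step 1: interval [0/1, 1/1), width = 1/1 - 0/1 = 1/1
  'c': [0/1 + 1/1*0/1, 0/1 + 1/1*3/8) = [0/1, 3/8) <- contains code 39/128
  'd': [0/1 + 1/1*3/8, 0/1 + 1/1*1/2) = [3/8, 1/2)
  'a': [0/1 + 1/1*1/2, 0/1 + 1/1*5/8) = [1/2, 5/8)
  'e': [0/1 + 1/1*5/8, 0/1 + 1/1*1/1) = [5/8, 1/1)
  emit 'c', narrow to [0/1, 3/8)
Step 2: interval [0/1, 3/8), width = 3/8 - 0/1 = 3/8
  'c': [0/1 + 3/8*0/1, 0/1 + 3/8*3/8) = [0/1, 9/64)
  'd': [0/1 + 3/8*3/8, 0/1 + 3/8*1/2) = [9/64, 3/16)
  'a': [0/1 + 3/8*1/2, 0/1 + 3/8*5/8) = [3/16, 15/64)
  'e': [0/1 + 3/8*5/8, 0/1 + 3/8*1/1) = [15/64, 3/8) <- contains code 39/128
  emit 'e', narrow to [15/64, 3/8)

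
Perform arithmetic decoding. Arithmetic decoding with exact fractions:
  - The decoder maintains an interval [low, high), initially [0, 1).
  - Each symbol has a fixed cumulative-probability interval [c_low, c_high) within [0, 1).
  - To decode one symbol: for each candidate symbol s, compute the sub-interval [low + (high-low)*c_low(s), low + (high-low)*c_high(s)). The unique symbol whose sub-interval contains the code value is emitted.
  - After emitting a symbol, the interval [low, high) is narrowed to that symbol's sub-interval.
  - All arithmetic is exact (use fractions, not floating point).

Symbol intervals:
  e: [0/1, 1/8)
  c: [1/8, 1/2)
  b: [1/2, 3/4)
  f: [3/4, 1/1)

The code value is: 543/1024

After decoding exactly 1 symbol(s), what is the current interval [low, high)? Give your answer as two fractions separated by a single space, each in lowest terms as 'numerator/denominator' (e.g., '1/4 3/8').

Answer: 1/2 3/4

Derivation:
Step 1: interval [0/1, 1/1), width = 1/1 - 0/1 = 1/1
  'e': [0/1 + 1/1*0/1, 0/1 + 1/1*1/8) = [0/1, 1/8)
  'c': [0/1 + 1/1*1/8, 0/1 + 1/1*1/2) = [1/8, 1/2)
  'b': [0/1 + 1/1*1/2, 0/1 + 1/1*3/4) = [1/2, 3/4) <- contains code 543/1024
  'f': [0/1 + 1/1*3/4, 0/1 + 1/1*1/1) = [3/4, 1/1)
  emit 'b', narrow to [1/2, 3/4)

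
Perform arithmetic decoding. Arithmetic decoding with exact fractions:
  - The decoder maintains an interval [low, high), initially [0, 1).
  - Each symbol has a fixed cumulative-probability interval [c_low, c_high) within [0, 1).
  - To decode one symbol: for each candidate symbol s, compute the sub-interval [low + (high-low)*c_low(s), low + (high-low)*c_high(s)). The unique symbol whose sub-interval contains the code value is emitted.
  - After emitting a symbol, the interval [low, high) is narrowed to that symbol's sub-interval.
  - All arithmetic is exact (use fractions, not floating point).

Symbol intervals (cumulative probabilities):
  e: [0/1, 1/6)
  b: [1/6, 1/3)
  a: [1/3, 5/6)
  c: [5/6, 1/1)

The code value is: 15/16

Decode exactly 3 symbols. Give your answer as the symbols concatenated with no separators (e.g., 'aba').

Step 1: interval [0/1, 1/1), width = 1/1 - 0/1 = 1/1
  'e': [0/1 + 1/1*0/1, 0/1 + 1/1*1/6) = [0/1, 1/6)
  'b': [0/1 + 1/1*1/6, 0/1 + 1/1*1/3) = [1/6, 1/3)
  'a': [0/1 + 1/1*1/3, 0/1 + 1/1*5/6) = [1/3, 5/6)
  'c': [0/1 + 1/1*5/6, 0/1 + 1/1*1/1) = [5/6, 1/1) <- contains code 15/16
  emit 'c', narrow to [5/6, 1/1)
Step 2: interval [5/6, 1/1), width = 1/1 - 5/6 = 1/6
  'e': [5/6 + 1/6*0/1, 5/6 + 1/6*1/6) = [5/6, 31/36)
  'b': [5/6 + 1/6*1/6, 5/6 + 1/6*1/3) = [31/36, 8/9)
  'a': [5/6 + 1/6*1/3, 5/6 + 1/6*5/6) = [8/9, 35/36) <- contains code 15/16
  'c': [5/6 + 1/6*5/6, 5/6 + 1/6*1/1) = [35/36, 1/1)
  emit 'a', narrow to [8/9, 35/36)
Step 3: interval [8/9, 35/36), width = 35/36 - 8/9 = 1/12
  'e': [8/9 + 1/12*0/1, 8/9 + 1/12*1/6) = [8/9, 65/72)
  'b': [8/9 + 1/12*1/6, 8/9 + 1/12*1/3) = [65/72, 11/12)
  'a': [8/9 + 1/12*1/3, 8/9 + 1/12*5/6) = [11/12, 23/24) <- contains code 15/16
  'c': [8/9 + 1/12*5/6, 8/9 + 1/12*1/1) = [23/24, 35/36)
  emit 'a', narrow to [11/12, 23/24)

Answer: caa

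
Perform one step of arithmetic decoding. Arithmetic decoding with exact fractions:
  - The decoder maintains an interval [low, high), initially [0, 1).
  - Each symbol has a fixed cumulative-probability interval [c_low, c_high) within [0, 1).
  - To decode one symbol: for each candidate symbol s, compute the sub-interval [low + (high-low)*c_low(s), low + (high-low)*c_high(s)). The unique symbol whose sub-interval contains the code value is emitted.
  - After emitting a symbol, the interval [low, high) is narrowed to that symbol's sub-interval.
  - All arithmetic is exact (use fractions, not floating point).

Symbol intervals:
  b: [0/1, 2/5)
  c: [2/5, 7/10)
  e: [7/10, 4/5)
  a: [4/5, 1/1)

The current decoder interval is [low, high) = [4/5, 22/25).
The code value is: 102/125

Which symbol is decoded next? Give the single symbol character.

Interval width = high − low = 22/25 − 4/5 = 2/25
Scaled code = (code − low) / width = (102/125 − 4/5) / 2/25 = 1/5
  b: [0/1, 2/5) ← scaled code falls here ✓
  c: [2/5, 7/10) 
  e: [7/10, 4/5) 
  a: [4/5, 1/1) 

Answer: b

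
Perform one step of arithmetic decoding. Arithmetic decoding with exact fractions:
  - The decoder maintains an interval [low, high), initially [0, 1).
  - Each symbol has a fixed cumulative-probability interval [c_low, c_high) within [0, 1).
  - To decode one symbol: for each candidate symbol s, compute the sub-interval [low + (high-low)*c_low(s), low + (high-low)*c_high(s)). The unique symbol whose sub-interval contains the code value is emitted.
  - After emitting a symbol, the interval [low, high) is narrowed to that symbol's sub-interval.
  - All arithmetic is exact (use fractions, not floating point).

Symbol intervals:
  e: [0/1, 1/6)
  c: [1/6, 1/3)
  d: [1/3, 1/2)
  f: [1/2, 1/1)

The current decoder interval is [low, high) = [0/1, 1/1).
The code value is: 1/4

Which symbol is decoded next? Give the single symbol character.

Answer: c

Derivation:
Interval width = high − low = 1/1 − 0/1 = 1/1
Scaled code = (code − low) / width = (1/4 − 0/1) / 1/1 = 1/4
  e: [0/1, 1/6) 
  c: [1/6, 1/3) ← scaled code falls here ✓
  d: [1/3, 1/2) 
  f: [1/2, 1/1) 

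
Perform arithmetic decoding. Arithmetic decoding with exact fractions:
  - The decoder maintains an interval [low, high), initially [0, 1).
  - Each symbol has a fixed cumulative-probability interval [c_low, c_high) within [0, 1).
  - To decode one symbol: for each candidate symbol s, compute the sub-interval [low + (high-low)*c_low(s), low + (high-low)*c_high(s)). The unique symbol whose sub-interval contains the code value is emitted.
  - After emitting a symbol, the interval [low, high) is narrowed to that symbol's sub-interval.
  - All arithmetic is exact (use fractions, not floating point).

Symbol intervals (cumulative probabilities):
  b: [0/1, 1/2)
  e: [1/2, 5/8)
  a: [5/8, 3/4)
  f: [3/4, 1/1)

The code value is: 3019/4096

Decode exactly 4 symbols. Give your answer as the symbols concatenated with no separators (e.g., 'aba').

Step 1: interval [0/1, 1/1), width = 1/1 - 0/1 = 1/1
  'b': [0/1 + 1/1*0/1, 0/1 + 1/1*1/2) = [0/1, 1/2)
  'e': [0/1 + 1/1*1/2, 0/1 + 1/1*5/8) = [1/2, 5/8)
  'a': [0/1 + 1/1*5/8, 0/1 + 1/1*3/4) = [5/8, 3/4) <- contains code 3019/4096
  'f': [0/1 + 1/1*3/4, 0/1 + 1/1*1/1) = [3/4, 1/1)
  emit 'a', narrow to [5/8, 3/4)
Step 2: interval [5/8, 3/4), width = 3/4 - 5/8 = 1/8
  'b': [5/8 + 1/8*0/1, 5/8 + 1/8*1/2) = [5/8, 11/16)
  'e': [5/8 + 1/8*1/2, 5/8 + 1/8*5/8) = [11/16, 45/64)
  'a': [5/8 + 1/8*5/8, 5/8 + 1/8*3/4) = [45/64, 23/32)
  'f': [5/8 + 1/8*3/4, 5/8 + 1/8*1/1) = [23/32, 3/4) <- contains code 3019/4096
  emit 'f', narrow to [23/32, 3/4)
Step 3: interval [23/32, 3/4), width = 3/4 - 23/32 = 1/32
  'b': [23/32 + 1/32*0/1, 23/32 + 1/32*1/2) = [23/32, 47/64)
  'e': [23/32 + 1/32*1/2, 23/32 + 1/32*5/8) = [47/64, 189/256) <- contains code 3019/4096
  'a': [23/32 + 1/32*5/8, 23/32 + 1/32*3/4) = [189/256, 95/128)
  'f': [23/32 + 1/32*3/4, 23/32 + 1/32*1/1) = [95/128, 3/4)
  emit 'e', narrow to [47/64, 189/256)
Step 4: interval [47/64, 189/256), width = 189/256 - 47/64 = 1/256
  'b': [47/64 + 1/256*0/1, 47/64 + 1/256*1/2) = [47/64, 377/512)
  'e': [47/64 + 1/256*1/2, 47/64 + 1/256*5/8) = [377/512, 1509/2048)
  'a': [47/64 + 1/256*5/8, 47/64 + 1/256*3/4) = [1509/2048, 755/1024) <- contains code 3019/4096
  'f': [47/64 + 1/256*3/4, 47/64 + 1/256*1/1) = [755/1024, 189/256)
  emit 'a', narrow to [1509/2048, 755/1024)

Answer: afea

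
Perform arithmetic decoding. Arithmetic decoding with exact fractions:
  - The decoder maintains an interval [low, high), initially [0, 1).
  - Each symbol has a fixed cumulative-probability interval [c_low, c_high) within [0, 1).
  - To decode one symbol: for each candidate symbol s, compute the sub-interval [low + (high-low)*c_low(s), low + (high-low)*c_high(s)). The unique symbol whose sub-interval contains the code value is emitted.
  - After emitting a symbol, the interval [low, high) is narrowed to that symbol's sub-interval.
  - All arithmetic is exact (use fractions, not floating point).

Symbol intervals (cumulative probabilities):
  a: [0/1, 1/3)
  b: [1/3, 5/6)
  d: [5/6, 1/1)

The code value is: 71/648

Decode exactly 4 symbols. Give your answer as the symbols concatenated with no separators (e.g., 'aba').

Answer: aadd

Derivation:
Step 1: interval [0/1, 1/1), width = 1/1 - 0/1 = 1/1
  'a': [0/1 + 1/1*0/1, 0/1 + 1/1*1/3) = [0/1, 1/3) <- contains code 71/648
  'b': [0/1 + 1/1*1/3, 0/1 + 1/1*5/6) = [1/3, 5/6)
  'd': [0/1 + 1/1*5/6, 0/1 + 1/1*1/1) = [5/6, 1/1)
  emit 'a', narrow to [0/1, 1/3)
Step 2: interval [0/1, 1/3), width = 1/3 - 0/1 = 1/3
  'a': [0/1 + 1/3*0/1, 0/1 + 1/3*1/3) = [0/1, 1/9) <- contains code 71/648
  'b': [0/1 + 1/3*1/3, 0/1 + 1/3*5/6) = [1/9, 5/18)
  'd': [0/1 + 1/3*5/6, 0/1 + 1/3*1/1) = [5/18, 1/3)
  emit 'a', narrow to [0/1, 1/9)
Step 3: interval [0/1, 1/9), width = 1/9 - 0/1 = 1/9
  'a': [0/1 + 1/9*0/1, 0/1 + 1/9*1/3) = [0/1, 1/27)
  'b': [0/1 + 1/9*1/3, 0/1 + 1/9*5/6) = [1/27, 5/54)
  'd': [0/1 + 1/9*5/6, 0/1 + 1/9*1/1) = [5/54, 1/9) <- contains code 71/648
  emit 'd', narrow to [5/54, 1/9)
Step 4: interval [5/54, 1/9), width = 1/9 - 5/54 = 1/54
  'a': [5/54 + 1/54*0/1, 5/54 + 1/54*1/3) = [5/54, 8/81)
  'b': [5/54 + 1/54*1/3, 5/54 + 1/54*5/6) = [8/81, 35/324)
  'd': [5/54 + 1/54*5/6, 5/54 + 1/54*1/1) = [35/324, 1/9) <- contains code 71/648
  emit 'd', narrow to [35/324, 1/9)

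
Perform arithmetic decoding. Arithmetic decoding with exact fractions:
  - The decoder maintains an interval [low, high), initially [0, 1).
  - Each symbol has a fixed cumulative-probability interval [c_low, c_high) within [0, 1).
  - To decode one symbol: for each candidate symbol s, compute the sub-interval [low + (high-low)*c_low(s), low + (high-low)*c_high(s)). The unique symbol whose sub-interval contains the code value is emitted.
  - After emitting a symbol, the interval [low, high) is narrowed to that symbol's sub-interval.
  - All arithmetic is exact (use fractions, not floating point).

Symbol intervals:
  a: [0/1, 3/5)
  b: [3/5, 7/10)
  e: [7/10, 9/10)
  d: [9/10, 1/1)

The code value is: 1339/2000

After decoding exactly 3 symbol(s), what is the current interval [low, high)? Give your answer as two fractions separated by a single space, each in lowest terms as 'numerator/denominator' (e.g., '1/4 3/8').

Answer: 669/1000 67/100

Derivation:
Step 1: interval [0/1, 1/1), width = 1/1 - 0/1 = 1/1
  'a': [0/1 + 1/1*0/1, 0/1 + 1/1*3/5) = [0/1, 3/5)
  'b': [0/1 + 1/1*3/5, 0/1 + 1/1*7/10) = [3/5, 7/10) <- contains code 1339/2000
  'e': [0/1 + 1/1*7/10, 0/1 + 1/1*9/10) = [7/10, 9/10)
  'd': [0/1 + 1/1*9/10, 0/1 + 1/1*1/1) = [9/10, 1/1)
  emit 'b', narrow to [3/5, 7/10)
Step 2: interval [3/5, 7/10), width = 7/10 - 3/5 = 1/10
  'a': [3/5 + 1/10*0/1, 3/5 + 1/10*3/5) = [3/5, 33/50)
  'b': [3/5 + 1/10*3/5, 3/5 + 1/10*7/10) = [33/50, 67/100) <- contains code 1339/2000
  'e': [3/5 + 1/10*7/10, 3/5 + 1/10*9/10) = [67/100, 69/100)
  'd': [3/5 + 1/10*9/10, 3/5 + 1/10*1/1) = [69/100, 7/10)
  emit 'b', narrow to [33/50, 67/100)
Step 3: interval [33/50, 67/100), width = 67/100 - 33/50 = 1/100
  'a': [33/50 + 1/100*0/1, 33/50 + 1/100*3/5) = [33/50, 333/500)
  'b': [33/50 + 1/100*3/5, 33/50 + 1/100*7/10) = [333/500, 667/1000)
  'e': [33/50 + 1/100*7/10, 33/50 + 1/100*9/10) = [667/1000, 669/1000)
  'd': [33/50 + 1/100*9/10, 33/50 + 1/100*1/1) = [669/1000, 67/100) <- contains code 1339/2000
  emit 'd', narrow to [669/1000, 67/100)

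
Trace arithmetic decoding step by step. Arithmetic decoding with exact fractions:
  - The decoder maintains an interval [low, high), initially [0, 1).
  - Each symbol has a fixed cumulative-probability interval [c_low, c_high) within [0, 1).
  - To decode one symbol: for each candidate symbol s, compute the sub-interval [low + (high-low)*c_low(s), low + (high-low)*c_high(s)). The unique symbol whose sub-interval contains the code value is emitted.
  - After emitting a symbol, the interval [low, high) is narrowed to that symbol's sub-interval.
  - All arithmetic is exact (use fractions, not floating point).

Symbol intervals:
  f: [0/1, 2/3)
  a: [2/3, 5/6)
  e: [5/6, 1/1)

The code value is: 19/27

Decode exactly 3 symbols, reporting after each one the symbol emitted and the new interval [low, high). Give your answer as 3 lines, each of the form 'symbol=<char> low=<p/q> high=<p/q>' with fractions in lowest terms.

Answer: symbol=a low=2/3 high=5/6
symbol=f low=2/3 high=7/9
symbol=f low=2/3 high=20/27

Derivation:
Step 1: interval [0/1, 1/1), width = 1/1 - 0/1 = 1/1
  'f': [0/1 + 1/1*0/1, 0/1 + 1/1*2/3) = [0/1, 2/3)
  'a': [0/1 + 1/1*2/3, 0/1 + 1/1*5/6) = [2/3, 5/6) <- contains code 19/27
  'e': [0/1 + 1/1*5/6, 0/1 + 1/1*1/1) = [5/6, 1/1)
  emit 'a', narrow to [2/3, 5/6)
Step 2: interval [2/3, 5/6), width = 5/6 - 2/3 = 1/6
  'f': [2/3 + 1/6*0/1, 2/3 + 1/6*2/3) = [2/3, 7/9) <- contains code 19/27
  'a': [2/3 + 1/6*2/3, 2/3 + 1/6*5/6) = [7/9, 29/36)
  'e': [2/3 + 1/6*5/6, 2/3 + 1/6*1/1) = [29/36, 5/6)
  emit 'f', narrow to [2/3, 7/9)
Step 3: interval [2/3, 7/9), width = 7/9 - 2/3 = 1/9
  'f': [2/3 + 1/9*0/1, 2/3 + 1/9*2/3) = [2/3, 20/27) <- contains code 19/27
  'a': [2/3 + 1/9*2/3, 2/3 + 1/9*5/6) = [20/27, 41/54)
  'e': [2/3 + 1/9*5/6, 2/3 + 1/9*1/1) = [41/54, 7/9)
  emit 'f', narrow to [2/3, 20/27)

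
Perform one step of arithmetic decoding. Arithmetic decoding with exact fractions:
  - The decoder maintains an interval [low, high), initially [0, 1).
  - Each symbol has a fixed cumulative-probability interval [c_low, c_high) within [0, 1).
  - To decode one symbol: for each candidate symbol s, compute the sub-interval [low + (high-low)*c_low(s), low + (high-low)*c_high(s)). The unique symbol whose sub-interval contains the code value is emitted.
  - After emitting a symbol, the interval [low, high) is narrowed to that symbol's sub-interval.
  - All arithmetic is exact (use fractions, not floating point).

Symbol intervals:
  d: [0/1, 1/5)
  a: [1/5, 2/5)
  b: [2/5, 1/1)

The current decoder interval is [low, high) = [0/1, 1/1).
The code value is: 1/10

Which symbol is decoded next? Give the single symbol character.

Answer: d

Derivation:
Interval width = high − low = 1/1 − 0/1 = 1/1
Scaled code = (code − low) / width = (1/10 − 0/1) / 1/1 = 1/10
  d: [0/1, 1/5) ← scaled code falls here ✓
  a: [1/5, 2/5) 
  b: [2/5, 1/1) 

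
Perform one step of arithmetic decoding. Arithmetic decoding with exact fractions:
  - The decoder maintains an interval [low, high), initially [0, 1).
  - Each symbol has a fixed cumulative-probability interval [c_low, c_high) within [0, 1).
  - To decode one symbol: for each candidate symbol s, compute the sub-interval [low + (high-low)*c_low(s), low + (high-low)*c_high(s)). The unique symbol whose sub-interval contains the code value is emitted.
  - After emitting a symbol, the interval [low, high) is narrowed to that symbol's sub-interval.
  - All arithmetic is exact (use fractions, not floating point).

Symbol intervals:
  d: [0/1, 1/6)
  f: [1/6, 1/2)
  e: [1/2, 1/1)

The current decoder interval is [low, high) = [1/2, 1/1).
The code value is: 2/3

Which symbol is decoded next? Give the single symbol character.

Answer: f

Derivation:
Interval width = high − low = 1/1 − 1/2 = 1/2
Scaled code = (code − low) / width = (2/3 − 1/2) / 1/2 = 1/3
  d: [0/1, 1/6) 
  f: [1/6, 1/2) ← scaled code falls here ✓
  e: [1/2, 1/1) 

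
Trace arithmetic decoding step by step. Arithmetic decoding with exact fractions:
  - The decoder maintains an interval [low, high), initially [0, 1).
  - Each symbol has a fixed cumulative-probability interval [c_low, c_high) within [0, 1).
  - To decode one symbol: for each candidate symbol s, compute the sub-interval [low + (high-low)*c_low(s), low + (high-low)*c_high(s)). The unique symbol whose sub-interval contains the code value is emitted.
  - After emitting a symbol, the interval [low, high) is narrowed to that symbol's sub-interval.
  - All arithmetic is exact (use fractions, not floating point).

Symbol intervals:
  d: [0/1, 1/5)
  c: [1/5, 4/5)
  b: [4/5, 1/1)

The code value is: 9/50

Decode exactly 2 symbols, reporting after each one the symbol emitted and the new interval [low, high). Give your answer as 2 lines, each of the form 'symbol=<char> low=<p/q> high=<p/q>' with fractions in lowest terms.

Answer: symbol=d low=0/1 high=1/5
symbol=b low=4/25 high=1/5

Derivation:
Step 1: interval [0/1, 1/1), width = 1/1 - 0/1 = 1/1
  'd': [0/1 + 1/1*0/1, 0/1 + 1/1*1/5) = [0/1, 1/5) <- contains code 9/50
  'c': [0/1 + 1/1*1/5, 0/1 + 1/1*4/5) = [1/5, 4/5)
  'b': [0/1 + 1/1*4/5, 0/1 + 1/1*1/1) = [4/5, 1/1)
  emit 'd', narrow to [0/1, 1/5)
Step 2: interval [0/1, 1/5), width = 1/5 - 0/1 = 1/5
  'd': [0/1 + 1/5*0/1, 0/1 + 1/5*1/5) = [0/1, 1/25)
  'c': [0/1 + 1/5*1/5, 0/1 + 1/5*4/5) = [1/25, 4/25)
  'b': [0/1 + 1/5*4/5, 0/1 + 1/5*1/1) = [4/25, 1/5) <- contains code 9/50
  emit 'b', narrow to [4/25, 1/5)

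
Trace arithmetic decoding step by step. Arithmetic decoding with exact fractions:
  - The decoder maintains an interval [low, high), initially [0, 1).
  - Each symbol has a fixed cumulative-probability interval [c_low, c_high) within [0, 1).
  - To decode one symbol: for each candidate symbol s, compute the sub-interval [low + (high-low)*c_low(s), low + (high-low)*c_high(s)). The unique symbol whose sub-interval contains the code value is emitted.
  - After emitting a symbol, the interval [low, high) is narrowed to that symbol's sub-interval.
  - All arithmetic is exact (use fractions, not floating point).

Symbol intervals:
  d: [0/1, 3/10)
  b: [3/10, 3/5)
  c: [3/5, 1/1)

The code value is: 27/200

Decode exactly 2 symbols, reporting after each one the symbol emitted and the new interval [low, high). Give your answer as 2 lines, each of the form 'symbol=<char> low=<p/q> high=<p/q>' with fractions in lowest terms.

Answer: symbol=d low=0/1 high=3/10
symbol=b low=9/100 high=9/50

Derivation:
Step 1: interval [0/1, 1/1), width = 1/1 - 0/1 = 1/1
  'd': [0/1 + 1/1*0/1, 0/1 + 1/1*3/10) = [0/1, 3/10) <- contains code 27/200
  'b': [0/1 + 1/1*3/10, 0/1 + 1/1*3/5) = [3/10, 3/5)
  'c': [0/1 + 1/1*3/5, 0/1 + 1/1*1/1) = [3/5, 1/1)
  emit 'd', narrow to [0/1, 3/10)
Step 2: interval [0/1, 3/10), width = 3/10 - 0/1 = 3/10
  'd': [0/1 + 3/10*0/1, 0/1 + 3/10*3/10) = [0/1, 9/100)
  'b': [0/1 + 3/10*3/10, 0/1 + 3/10*3/5) = [9/100, 9/50) <- contains code 27/200
  'c': [0/1 + 3/10*3/5, 0/1 + 3/10*1/1) = [9/50, 3/10)
  emit 'b', narrow to [9/100, 9/50)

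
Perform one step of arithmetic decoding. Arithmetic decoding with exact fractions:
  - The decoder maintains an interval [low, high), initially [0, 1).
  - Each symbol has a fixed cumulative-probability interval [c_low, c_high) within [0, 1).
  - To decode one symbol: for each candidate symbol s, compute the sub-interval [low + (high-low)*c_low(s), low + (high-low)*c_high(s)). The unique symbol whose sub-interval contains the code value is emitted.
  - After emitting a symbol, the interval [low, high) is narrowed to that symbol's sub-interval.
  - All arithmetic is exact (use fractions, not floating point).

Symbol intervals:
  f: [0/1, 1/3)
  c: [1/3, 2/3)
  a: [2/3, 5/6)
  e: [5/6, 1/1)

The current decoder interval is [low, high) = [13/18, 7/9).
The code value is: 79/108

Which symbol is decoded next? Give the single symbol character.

Interval width = high − low = 7/9 − 13/18 = 1/18
Scaled code = (code − low) / width = (79/108 − 13/18) / 1/18 = 1/6
  f: [0/1, 1/3) ← scaled code falls here ✓
  c: [1/3, 2/3) 
  a: [2/3, 5/6) 
  e: [5/6, 1/1) 

Answer: f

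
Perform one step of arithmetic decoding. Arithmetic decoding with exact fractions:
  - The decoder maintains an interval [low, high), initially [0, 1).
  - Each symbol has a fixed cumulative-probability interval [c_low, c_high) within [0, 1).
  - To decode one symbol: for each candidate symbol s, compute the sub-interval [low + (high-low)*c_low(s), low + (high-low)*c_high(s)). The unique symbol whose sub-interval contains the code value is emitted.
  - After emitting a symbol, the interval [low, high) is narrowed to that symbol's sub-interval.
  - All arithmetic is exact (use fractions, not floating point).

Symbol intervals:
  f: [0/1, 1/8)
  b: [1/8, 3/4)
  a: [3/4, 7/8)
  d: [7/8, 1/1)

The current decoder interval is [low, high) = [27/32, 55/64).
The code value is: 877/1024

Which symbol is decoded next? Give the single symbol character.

Answer: a

Derivation:
Interval width = high − low = 55/64 − 27/32 = 1/64
Scaled code = (code − low) / width = (877/1024 − 27/32) / 1/64 = 13/16
  f: [0/1, 1/8) 
  b: [1/8, 3/4) 
  a: [3/4, 7/8) ← scaled code falls here ✓
  d: [7/8, 1/1) 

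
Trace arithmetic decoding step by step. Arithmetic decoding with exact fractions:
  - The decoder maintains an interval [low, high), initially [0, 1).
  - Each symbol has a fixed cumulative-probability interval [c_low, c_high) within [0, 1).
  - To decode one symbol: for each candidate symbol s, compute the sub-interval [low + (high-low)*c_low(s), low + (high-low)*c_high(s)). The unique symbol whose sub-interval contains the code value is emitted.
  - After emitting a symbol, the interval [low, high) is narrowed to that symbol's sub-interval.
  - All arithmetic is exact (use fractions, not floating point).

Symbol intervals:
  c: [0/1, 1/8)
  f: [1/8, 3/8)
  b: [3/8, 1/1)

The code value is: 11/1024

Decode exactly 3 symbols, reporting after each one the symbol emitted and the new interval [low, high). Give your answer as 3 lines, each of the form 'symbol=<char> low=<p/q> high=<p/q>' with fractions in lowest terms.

Answer: symbol=c low=0/1 high=1/8
symbol=c low=0/1 high=1/64
symbol=b low=3/512 high=1/64

Derivation:
Step 1: interval [0/1, 1/1), width = 1/1 - 0/1 = 1/1
  'c': [0/1 + 1/1*0/1, 0/1 + 1/1*1/8) = [0/1, 1/8) <- contains code 11/1024
  'f': [0/1 + 1/1*1/8, 0/1 + 1/1*3/8) = [1/8, 3/8)
  'b': [0/1 + 1/1*3/8, 0/1 + 1/1*1/1) = [3/8, 1/1)
  emit 'c', narrow to [0/1, 1/8)
Step 2: interval [0/1, 1/8), width = 1/8 - 0/1 = 1/8
  'c': [0/1 + 1/8*0/1, 0/1 + 1/8*1/8) = [0/1, 1/64) <- contains code 11/1024
  'f': [0/1 + 1/8*1/8, 0/1 + 1/8*3/8) = [1/64, 3/64)
  'b': [0/1 + 1/8*3/8, 0/1 + 1/8*1/1) = [3/64, 1/8)
  emit 'c', narrow to [0/1, 1/64)
Step 3: interval [0/1, 1/64), width = 1/64 - 0/1 = 1/64
  'c': [0/1 + 1/64*0/1, 0/1 + 1/64*1/8) = [0/1, 1/512)
  'f': [0/1 + 1/64*1/8, 0/1 + 1/64*3/8) = [1/512, 3/512)
  'b': [0/1 + 1/64*3/8, 0/1 + 1/64*1/1) = [3/512, 1/64) <- contains code 11/1024
  emit 'b', narrow to [3/512, 1/64)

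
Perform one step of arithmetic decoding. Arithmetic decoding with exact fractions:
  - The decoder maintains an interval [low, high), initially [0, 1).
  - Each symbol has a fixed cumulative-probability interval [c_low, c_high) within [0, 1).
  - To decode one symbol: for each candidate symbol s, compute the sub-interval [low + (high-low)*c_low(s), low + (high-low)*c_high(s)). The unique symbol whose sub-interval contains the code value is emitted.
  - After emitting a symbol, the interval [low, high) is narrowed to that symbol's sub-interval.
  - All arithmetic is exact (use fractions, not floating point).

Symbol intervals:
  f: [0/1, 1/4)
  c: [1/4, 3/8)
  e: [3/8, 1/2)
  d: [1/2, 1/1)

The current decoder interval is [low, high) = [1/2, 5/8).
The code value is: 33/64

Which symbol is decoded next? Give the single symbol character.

Answer: f

Derivation:
Interval width = high − low = 5/8 − 1/2 = 1/8
Scaled code = (code − low) / width = (33/64 − 1/2) / 1/8 = 1/8
  f: [0/1, 1/4) ← scaled code falls here ✓
  c: [1/4, 3/8) 
  e: [3/8, 1/2) 
  d: [1/2, 1/1) 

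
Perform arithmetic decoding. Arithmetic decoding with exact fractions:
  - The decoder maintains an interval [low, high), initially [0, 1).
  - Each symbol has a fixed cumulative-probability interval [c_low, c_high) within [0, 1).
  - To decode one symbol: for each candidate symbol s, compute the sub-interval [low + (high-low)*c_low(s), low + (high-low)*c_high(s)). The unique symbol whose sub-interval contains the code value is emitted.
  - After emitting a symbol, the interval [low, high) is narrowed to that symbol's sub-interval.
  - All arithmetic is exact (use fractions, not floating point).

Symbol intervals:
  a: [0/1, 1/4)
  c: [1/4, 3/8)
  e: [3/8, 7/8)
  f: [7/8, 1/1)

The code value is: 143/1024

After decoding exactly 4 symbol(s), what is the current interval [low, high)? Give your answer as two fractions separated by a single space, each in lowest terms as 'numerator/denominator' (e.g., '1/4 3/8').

Step 1: interval [0/1, 1/1), width = 1/1 - 0/1 = 1/1
  'a': [0/1 + 1/1*0/1, 0/1 + 1/1*1/4) = [0/1, 1/4) <- contains code 143/1024
  'c': [0/1 + 1/1*1/4, 0/1 + 1/1*3/8) = [1/4, 3/8)
  'e': [0/1 + 1/1*3/8, 0/1 + 1/1*7/8) = [3/8, 7/8)
  'f': [0/1 + 1/1*7/8, 0/1 + 1/1*1/1) = [7/8, 1/1)
  emit 'a', narrow to [0/1, 1/4)
Step 2: interval [0/1, 1/4), width = 1/4 - 0/1 = 1/4
  'a': [0/1 + 1/4*0/1, 0/1 + 1/4*1/4) = [0/1, 1/16)
  'c': [0/1 + 1/4*1/4, 0/1 + 1/4*3/8) = [1/16, 3/32)
  'e': [0/1 + 1/4*3/8, 0/1 + 1/4*7/8) = [3/32, 7/32) <- contains code 143/1024
  'f': [0/1 + 1/4*7/8, 0/1 + 1/4*1/1) = [7/32, 1/4)
  emit 'e', narrow to [3/32, 7/32)
Step 3: interval [3/32, 7/32), width = 7/32 - 3/32 = 1/8
  'a': [3/32 + 1/8*0/1, 3/32 + 1/8*1/4) = [3/32, 1/8)
  'c': [3/32 + 1/8*1/4, 3/32 + 1/8*3/8) = [1/8, 9/64) <- contains code 143/1024
  'e': [3/32 + 1/8*3/8, 3/32 + 1/8*7/8) = [9/64, 13/64)
  'f': [3/32 + 1/8*7/8, 3/32 + 1/8*1/1) = [13/64, 7/32)
  emit 'c', narrow to [1/8, 9/64)
Step 4: interval [1/8, 9/64), width = 9/64 - 1/8 = 1/64
  'a': [1/8 + 1/64*0/1, 1/8 + 1/64*1/4) = [1/8, 33/256)
  'c': [1/8 + 1/64*1/4, 1/8 + 1/64*3/8) = [33/256, 67/512)
  'e': [1/8 + 1/64*3/8, 1/8 + 1/64*7/8) = [67/512, 71/512)
  'f': [1/8 + 1/64*7/8, 1/8 + 1/64*1/1) = [71/512, 9/64) <- contains code 143/1024
  emit 'f', narrow to [71/512, 9/64)

Answer: 71/512 9/64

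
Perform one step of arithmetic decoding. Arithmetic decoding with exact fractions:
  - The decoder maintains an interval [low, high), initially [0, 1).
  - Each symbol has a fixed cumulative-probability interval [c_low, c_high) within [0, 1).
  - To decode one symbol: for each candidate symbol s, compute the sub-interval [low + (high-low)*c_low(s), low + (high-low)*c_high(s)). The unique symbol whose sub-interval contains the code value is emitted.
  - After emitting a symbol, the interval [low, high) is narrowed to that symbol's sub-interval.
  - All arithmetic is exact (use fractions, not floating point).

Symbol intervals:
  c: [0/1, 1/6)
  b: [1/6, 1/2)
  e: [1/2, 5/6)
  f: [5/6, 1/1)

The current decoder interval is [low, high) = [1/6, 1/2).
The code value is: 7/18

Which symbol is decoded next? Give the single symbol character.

Interval width = high − low = 1/2 − 1/6 = 1/3
Scaled code = (code − low) / width = (7/18 − 1/6) / 1/3 = 2/3
  c: [0/1, 1/6) 
  b: [1/6, 1/2) 
  e: [1/2, 5/6) ← scaled code falls here ✓
  f: [5/6, 1/1) 

Answer: e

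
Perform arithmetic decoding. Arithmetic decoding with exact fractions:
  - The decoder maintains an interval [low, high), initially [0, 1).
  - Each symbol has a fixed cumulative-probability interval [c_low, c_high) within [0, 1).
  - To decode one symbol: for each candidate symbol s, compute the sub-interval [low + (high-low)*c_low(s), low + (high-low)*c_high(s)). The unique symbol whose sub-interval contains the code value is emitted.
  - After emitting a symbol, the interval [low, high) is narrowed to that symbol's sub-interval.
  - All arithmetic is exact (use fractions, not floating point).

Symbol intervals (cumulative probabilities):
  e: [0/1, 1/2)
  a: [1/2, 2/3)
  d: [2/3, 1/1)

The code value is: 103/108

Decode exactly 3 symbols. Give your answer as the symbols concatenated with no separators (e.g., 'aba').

Answer: dda

Derivation:
Step 1: interval [0/1, 1/1), width = 1/1 - 0/1 = 1/1
  'e': [0/1 + 1/1*0/1, 0/1 + 1/1*1/2) = [0/1, 1/2)
  'a': [0/1 + 1/1*1/2, 0/1 + 1/1*2/3) = [1/2, 2/3)
  'd': [0/1 + 1/1*2/3, 0/1 + 1/1*1/1) = [2/3, 1/1) <- contains code 103/108
  emit 'd', narrow to [2/3, 1/1)
Step 2: interval [2/3, 1/1), width = 1/1 - 2/3 = 1/3
  'e': [2/3 + 1/3*0/1, 2/3 + 1/3*1/2) = [2/3, 5/6)
  'a': [2/3 + 1/3*1/2, 2/3 + 1/3*2/3) = [5/6, 8/9)
  'd': [2/3 + 1/3*2/3, 2/3 + 1/3*1/1) = [8/9, 1/1) <- contains code 103/108
  emit 'd', narrow to [8/9, 1/1)
Step 3: interval [8/9, 1/1), width = 1/1 - 8/9 = 1/9
  'e': [8/9 + 1/9*0/1, 8/9 + 1/9*1/2) = [8/9, 17/18)
  'a': [8/9 + 1/9*1/2, 8/9 + 1/9*2/3) = [17/18, 26/27) <- contains code 103/108
  'd': [8/9 + 1/9*2/3, 8/9 + 1/9*1/1) = [26/27, 1/1)
  emit 'a', narrow to [17/18, 26/27)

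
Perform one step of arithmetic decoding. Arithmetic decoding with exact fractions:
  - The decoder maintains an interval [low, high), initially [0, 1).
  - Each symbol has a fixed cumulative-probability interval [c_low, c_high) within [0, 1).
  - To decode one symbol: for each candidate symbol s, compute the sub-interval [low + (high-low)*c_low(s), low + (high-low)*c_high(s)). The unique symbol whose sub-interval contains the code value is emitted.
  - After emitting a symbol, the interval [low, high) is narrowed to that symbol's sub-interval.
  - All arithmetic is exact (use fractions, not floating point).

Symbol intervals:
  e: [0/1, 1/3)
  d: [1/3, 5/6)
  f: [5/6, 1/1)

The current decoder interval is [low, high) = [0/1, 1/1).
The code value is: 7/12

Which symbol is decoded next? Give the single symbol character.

Answer: d

Derivation:
Interval width = high − low = 1/1 − 0/1 = 1/1
Scaled code = (code − low) / width = (7/12 − 0/1) / 1/1 = 7/12
  e: [0/1, 1/3) 
  d: [1/3, 5/6) ← scaled code falls here ✓
  f: [5/6, 1/1) 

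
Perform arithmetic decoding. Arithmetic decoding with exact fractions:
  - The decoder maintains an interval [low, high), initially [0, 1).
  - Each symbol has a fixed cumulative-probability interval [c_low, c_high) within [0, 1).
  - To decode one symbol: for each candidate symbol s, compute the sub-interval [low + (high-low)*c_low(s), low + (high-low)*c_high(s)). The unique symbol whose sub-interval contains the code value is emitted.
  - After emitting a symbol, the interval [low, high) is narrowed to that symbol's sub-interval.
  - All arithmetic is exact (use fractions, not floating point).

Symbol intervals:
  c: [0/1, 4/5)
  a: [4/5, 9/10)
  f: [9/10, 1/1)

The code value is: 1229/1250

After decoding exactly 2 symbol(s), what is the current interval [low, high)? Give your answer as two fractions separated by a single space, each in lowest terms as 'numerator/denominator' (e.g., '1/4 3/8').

Answer: 49/50 99/100

Derivation:
Step 1: interval [0/1, 1/1), width = 1/1 - 0/1 = 1/1
  'c': [0/1 + 1/1*0/1, 0/1 + 1/1*4/5) = [0/1, 4/5)
  'a': [0/1 + 1/1*4/5, 0/1 + 1/1*9/10) = [4/5, 9/10)
  'f': [0/1 + 1/1*9/10, 0/1 + 1/1*1/1) = [9/10, 1/1) <- contains code 1229/1250
  emit 'f', narrow to [9/10, 1/1)
Step 2: interval [9/10, 1/1), width = 1/1 - 9/10 = 1/10
  'c': [9/10 + 1/10*0/1, 9/10 + 1/10*4/5) = [9/10, 49/50)
  'a': [9/10 + 1/10*4/5, 9/10 + 1/10*9/10) = [49/50, 99/100) <- contains code 1229/1250
  'f': [9/10 + 1/10*9/10, 9/10 + 1/10*1/1) = [99/100, 1/1)
  emit 'a', narrow to [49/50, 99/100)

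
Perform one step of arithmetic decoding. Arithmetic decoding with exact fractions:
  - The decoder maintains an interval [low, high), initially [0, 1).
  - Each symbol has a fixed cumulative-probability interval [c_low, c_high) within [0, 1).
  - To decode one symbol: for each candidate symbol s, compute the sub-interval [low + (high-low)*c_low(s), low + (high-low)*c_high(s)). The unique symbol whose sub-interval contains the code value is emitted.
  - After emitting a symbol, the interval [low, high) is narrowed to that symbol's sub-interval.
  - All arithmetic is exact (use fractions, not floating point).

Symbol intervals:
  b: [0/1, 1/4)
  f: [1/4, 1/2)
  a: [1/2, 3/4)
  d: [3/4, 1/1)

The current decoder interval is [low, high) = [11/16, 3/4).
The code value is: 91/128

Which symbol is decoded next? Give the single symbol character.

Interval width = high − low = 3/4 − 11/16 = 1/16
Scaled code = (code − low) / width = (91/128 − 11/16) / 1/16 = 3/8
  b: [0/1, 1/4) 
  f: [1/4, 1/2) ← scaled code falls here ✓
  a: [1/2, 3/4) 
  d: [3/4, 1/1) 

Answer: f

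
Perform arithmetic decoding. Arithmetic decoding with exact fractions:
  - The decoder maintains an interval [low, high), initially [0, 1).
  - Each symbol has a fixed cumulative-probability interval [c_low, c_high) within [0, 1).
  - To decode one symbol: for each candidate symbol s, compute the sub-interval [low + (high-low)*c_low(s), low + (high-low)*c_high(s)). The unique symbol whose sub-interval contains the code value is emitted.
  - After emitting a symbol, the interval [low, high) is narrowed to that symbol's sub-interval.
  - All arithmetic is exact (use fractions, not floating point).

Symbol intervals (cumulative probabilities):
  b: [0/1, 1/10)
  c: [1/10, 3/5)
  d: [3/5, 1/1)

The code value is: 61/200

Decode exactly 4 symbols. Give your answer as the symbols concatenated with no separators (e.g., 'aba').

Answer: ccdb

Derivation:
Step 1: interval [0/1, 1/1), width = 1/1 - 0/1 = 1/1
  'b': [0/1 + 1/1*0/1, 0/1 + 1/1*1/10) = [0/1, 1/10)
  'c': [0/1 + 1/1*1/10, 0/1 + 1/1*3/5) = [1/10, 3/5) <- contains code 61/200
  'd': [0/1 + 1/1*3/5, 0/1 + 1/1*1/1) = [3/5, 1/1)
  emit 'c', narrow to [1/10, 3/5)
Step 2: interval [1/10, 3/5), width = 3/5 - 1/10 = 1/2
  'b': [1/10 + 1/2*0/1, 1/10 + 1/2*1/10) = [1/10, 3/20)
  'c': [1/10 + 1/2*1/10, 1/10 + 1/2*3/5) = [3/20, 2/5) <- contains code 61/200
  'd': [1/10 + 1/2*3/5, 1/10 + 1/2*1/1) = [2/5, 3/5)
  emit 'c', narrow to [3/20, 2/5)
Step 3: interval [3/20, 2/5), width = 2/5 - 3/20 = 1/4
  'b': [3/20 + 1/4*0/1, 3/20 + 1/4*1/10) = [3/20, 7/40)
  'c': [3/20 + 1/4*1/10, 3/20 + 1/4*3/5) = [7/40, 3/10)
  'd': [3/20 + 1/4*3/5, 3/20 + 1/4*1/1) = [3/10, 2/5) <- contains code 61/200
  emit 'd', narrow to [3/10, 2/5)
Step 4: interval [3/10, 2/5), width = 2/5 - 3/10 = 1/10
  'b': [3/10 + 1/10*0/1, 3/10 + 1/10*1/10) = [3/10, 31/100) <- contains code 61/200
  'c': [3/10 + 1/10*1/10, 3/10 + 1/10*3/5) = [31/100, 9/25)
  'd': [3/10 + 1/10*3/5, 3/10 + 1/10*1/1) = [9/25, 2/5)
  emit 'b', narrow to [3/10, 31/100)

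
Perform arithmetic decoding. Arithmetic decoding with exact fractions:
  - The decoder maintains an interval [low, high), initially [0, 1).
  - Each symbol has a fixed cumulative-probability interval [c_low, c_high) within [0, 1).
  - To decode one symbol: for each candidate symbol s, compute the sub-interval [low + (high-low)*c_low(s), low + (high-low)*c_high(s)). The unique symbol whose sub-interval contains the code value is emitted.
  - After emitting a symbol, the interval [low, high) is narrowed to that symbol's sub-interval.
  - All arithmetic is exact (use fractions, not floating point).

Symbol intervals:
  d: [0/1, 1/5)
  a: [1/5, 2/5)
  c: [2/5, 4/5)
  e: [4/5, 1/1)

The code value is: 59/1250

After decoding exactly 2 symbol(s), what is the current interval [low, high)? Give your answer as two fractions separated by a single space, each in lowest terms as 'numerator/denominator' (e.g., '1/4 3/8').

Answer: 1/25 2/25

Derivation:
Step 1: interval [0/1, 1/1), width = 1/1 - 0/1 = 1/1
  'd': [0/1 + 1/1*0/1, 0/1 + 1/1*1/5) = [0/1, 1/5) <- contains code 59/1250
  'a': [0/1 + 1/1*1/5, 0/1 + 1/1*2/5) = [1/5, 2/5)
  'c': [0/1 + 1/1*2/5, 0/1 + 1/1*4/5) = [2/5, 4/5)
  'e': [0/1 + 1/1*4/5, 0/1 + 1/1*1/1) = [4/5, 1/1)
  emit 'd', narrow to [0/1, 1/5)
Step 2: interval [0/1, 1/5), width = 1/5 - 0/1 = 1/5
  'd': [0/1 + 1/5*0/1, 0/1 + 1/5*1/5) = [0/1, 1/25)
  'a': [0/1 + 1/5*1/5, 0/1 + 1/5*2/5) = [1/25, 2/25) <- contains code 59/1250
  'c': [0/1 + 1/5*2/5, 0/1 + 1/5*4/5) = [2/25, 4/25)
  'e': [0/1 + 1/5*4/5, 0/1 + 1/5*1/1) = [4/25, 1/5)
  emit 'a', narrow to [1/25, 2/25)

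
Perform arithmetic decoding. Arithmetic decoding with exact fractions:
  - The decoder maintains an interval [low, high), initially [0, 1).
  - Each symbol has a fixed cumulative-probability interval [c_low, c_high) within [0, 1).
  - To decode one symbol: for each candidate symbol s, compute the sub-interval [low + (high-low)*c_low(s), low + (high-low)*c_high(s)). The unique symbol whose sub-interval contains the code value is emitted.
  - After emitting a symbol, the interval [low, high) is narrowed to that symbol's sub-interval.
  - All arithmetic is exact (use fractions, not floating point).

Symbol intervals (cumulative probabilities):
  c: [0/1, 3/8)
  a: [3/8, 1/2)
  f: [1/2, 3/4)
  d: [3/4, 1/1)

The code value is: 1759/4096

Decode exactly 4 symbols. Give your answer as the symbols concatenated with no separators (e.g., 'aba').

Step 1: interval [0/1, 1/1), width = 1/1 - 0/1 = 1/1
  'c': [0/1 + 1/1*0/1, 0/1 + 1/1*3/8) = [0/1, 3/8)
  'a': [0/1 + 1/1*3/8, 0/1 + 1/1*1/2) = [3/8, 1/2) <- contains code 1759/4096
  'f': [0/1 + 1/1*1/2, 0/1 + 1/1*3/4) = [1/2, 3/4)
  'd': [0/1 + 1/1*3/4, 0/1 + 1/1*1/1) = [3/4, 1/1)
  emit 'a', narrow to [3/8, 1/2)
Step 2: interval [3/8, 1/2), width = 1/2 - 3/8 = 1/8
  'c': [3/8 + 1/8*0/1, 3/8 + 1/8*3/8) = [3/8, 27/64)
  'a': [3/8 + 1/8*3/8, 3/8 + 1/8*1/2) = [27/64, 7/16) <- contains code 1759/4096
  'f': [3/8 + 1/8*1/2, 3/8 + 1/8*3/4) = [7/16, 15/32)
  'd': [3/8 + 1/8*3/4, 3/8 + 1/8*1/1) = [15/32, 1/2)
  emit 'a', narrow to [27/64, 7/16)
Step 3: interval [27/64, 7/16), width = 7/16 - 27/64 = 1/64
  'c': [27/64 + 1/64*0/1, 27/64 + 1/64*3/8) = [27/64, 219/512)
  'a': [27/64 + 1/64*3/8, 27/64 + 1/64*1/2) = [219/512, 55/128) <- contains code 1759/4096
  'f': [27/64 + 1/64*1/2, 27/64 + 1/64*3/4) = [55/128, 111/256)
  'd': [27/64 + 1/64*3/4, 27/64 + 1/64*1/1) = [111/256, 7/16)
  emit 'a', narrow to [219/512, 55/128)
Step 4: interval [219/512, 55/128), width = 55/128 - 219/512 = 1/512
  'c': [219/512 + 1/512*0/1, 219/512 + 1/512*3/8) = [219/512, 1755/4096)
  'a': [219/512 + 1/512*3/8, 219/512 + 1/512*1/2) = [1755/4096, 439/1024)
  'f': [219/512 + 1/512*1/2, 219/512 + 1/512*3/4) = [439/1024, 879/2048)
  'd': [219/512 + 1/512*3/4, 219/512 + 1/512*1/1) = [879/2048, 55/128) <- contains code 1759/4096
  emit 'd', narrow to [879/2048, 55/128)

Answer: aaad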